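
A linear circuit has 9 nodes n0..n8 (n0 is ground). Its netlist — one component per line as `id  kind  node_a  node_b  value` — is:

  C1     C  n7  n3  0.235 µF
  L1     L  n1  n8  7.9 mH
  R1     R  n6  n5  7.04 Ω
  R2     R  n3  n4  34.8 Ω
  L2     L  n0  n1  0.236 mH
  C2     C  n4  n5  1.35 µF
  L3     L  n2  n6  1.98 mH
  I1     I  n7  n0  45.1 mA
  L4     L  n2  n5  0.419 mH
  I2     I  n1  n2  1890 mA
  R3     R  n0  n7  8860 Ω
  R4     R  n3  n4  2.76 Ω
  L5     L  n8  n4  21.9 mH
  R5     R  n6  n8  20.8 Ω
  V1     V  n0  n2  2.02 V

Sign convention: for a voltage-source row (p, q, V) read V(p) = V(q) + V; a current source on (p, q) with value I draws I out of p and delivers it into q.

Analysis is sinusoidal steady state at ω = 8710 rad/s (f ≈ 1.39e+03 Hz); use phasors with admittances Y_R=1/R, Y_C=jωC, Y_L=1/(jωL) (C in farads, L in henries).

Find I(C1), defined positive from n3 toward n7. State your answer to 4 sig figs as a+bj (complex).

Apply KCL at each of the 8 non-ground nodes and solve the resulting linear system.
Node n1: branches {L1, L2, I2} → V_1 = -0.05433-3.796j
Node n2: branches {L3, L4, I2, V1} → V_2 = -2.020+0.000j
Node n3: branches {C1, R2, R4} → V_3 = -2.629+7.044j
Node n4: branches {R2, C2, R4, L5} → V_4 = -2.515+7.052j
Node n5: branches {R1, C2, L4} → V_5 = -1.952-0.2501j
Node n6: branches {R1, L3, R5} → V_6 = -1.830-0.3349j
Node n7: branches {C1, I1, R3} → V_7 = -4.220+28.85j
Node n8: branches {L1, L5, R5} → V_8 = -1.873-0.8147j
Source currents: i(V1)=-1.802+0.02969j

0.04462+0.003256j A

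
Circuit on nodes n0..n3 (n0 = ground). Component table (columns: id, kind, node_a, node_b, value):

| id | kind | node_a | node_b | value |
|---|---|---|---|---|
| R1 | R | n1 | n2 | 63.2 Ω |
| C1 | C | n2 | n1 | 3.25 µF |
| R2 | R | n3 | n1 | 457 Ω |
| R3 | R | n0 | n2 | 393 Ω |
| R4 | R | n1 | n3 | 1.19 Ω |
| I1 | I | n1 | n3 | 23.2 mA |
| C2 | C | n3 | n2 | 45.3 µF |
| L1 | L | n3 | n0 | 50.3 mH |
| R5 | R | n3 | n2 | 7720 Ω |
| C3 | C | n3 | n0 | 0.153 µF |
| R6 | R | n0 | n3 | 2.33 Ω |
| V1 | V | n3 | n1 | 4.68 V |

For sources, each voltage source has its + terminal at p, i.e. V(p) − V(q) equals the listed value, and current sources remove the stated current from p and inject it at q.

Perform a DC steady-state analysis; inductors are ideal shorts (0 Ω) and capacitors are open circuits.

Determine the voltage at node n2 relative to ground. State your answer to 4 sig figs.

Apply KCL at each of the 3 non-ground nodes and solve the resulting linear system.
Node n1: branches {R1, C1, R2, R4, I1, V1} → V_1 = -4.680
Node n2: branches {R1, C1, R3, C2, R5} → V_2 = -4.003
Node n3: branches {R2, R4, I1, C2, L1, R5, C3, R6, V1} → V_3 = 0.000
Source currents: i(L1)=0.01019, i(V1)=-3.931

-4.003 V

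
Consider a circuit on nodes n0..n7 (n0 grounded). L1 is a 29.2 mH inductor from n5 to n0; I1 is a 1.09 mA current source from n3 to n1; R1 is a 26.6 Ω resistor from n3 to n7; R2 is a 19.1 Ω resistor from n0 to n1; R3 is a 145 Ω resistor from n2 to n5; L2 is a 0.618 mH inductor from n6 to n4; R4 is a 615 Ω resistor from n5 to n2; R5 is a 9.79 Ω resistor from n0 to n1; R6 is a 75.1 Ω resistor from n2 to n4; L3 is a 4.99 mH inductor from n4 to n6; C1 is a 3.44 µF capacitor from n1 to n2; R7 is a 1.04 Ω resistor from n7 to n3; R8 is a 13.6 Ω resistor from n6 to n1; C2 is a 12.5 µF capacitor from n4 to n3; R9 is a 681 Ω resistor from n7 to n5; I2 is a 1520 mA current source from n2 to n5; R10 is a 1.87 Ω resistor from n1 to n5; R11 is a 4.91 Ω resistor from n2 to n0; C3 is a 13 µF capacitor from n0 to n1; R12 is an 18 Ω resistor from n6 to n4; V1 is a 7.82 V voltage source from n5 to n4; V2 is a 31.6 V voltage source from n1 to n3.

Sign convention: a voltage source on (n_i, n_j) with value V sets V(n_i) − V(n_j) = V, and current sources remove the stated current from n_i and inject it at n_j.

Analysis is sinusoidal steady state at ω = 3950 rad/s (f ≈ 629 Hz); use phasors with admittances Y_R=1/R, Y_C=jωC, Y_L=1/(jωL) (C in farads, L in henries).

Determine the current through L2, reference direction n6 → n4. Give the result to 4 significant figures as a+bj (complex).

0.3338+0.03334j A

MNA unknowns: 7 node voltages V₁..V_7 plus 2 source currents (V1, V2)
L1: Y=0.000-0.008670j on G[5,0]
I1: z[3]−=0.00109, z[1]+=0.00109
R1: Y=0.03759+0.000j on G[3,7]
R2: Y=0.05236+0.000j on G[0,1]
R3: Y=0.006897+0.000j on G[2,5]
L2: Y=0.000-0.4097j on G[6,4]
R4: Y=0.001626+0.000j on G[5,2]
R5: Y=0.1021+0.000j on G[0,1]
R6: Y=0.01332+0.000j on G[2,4]
L3: Y=0.000-0.05073j on G[4,6]
C1: Y=0.000+0.01359j on G[1,2]
R7: Y=0.9615+0.000j on G[7,3]
R8: Y=0.07353+0.000j on G[6,1]
C2: Y=0.000+0.04938j on G[4,3]
R9: Y=0.001468+0.000j on G[7,5]
I2: z[2]−=1.52, z[5]+=1.52
R10: Y=0.5348+0.000j on G[1,5]
R11: Y=0.2037+0.000j on G[2,0]
C3: Y=0.000+0.05135j on G[0,1]
R12: Y=0.05556+0.000j on G[6,4]
V1: row V5−V4=7.82, i_V1 at 5,4
V2: row V1−V3=31.6, i_V2 at 1,3
solve → V1=7.408-2.400j, V2=-6.040+0.3900j, V3=-24.19-2.400j, V4=2.448-4.340j, V5=10.27-4.340j, V6=2.367-3.525j, V7=-24.14-2.403j
aux → i_V1=-0.1618+1.170j, i_V2=-0.1452-1.313j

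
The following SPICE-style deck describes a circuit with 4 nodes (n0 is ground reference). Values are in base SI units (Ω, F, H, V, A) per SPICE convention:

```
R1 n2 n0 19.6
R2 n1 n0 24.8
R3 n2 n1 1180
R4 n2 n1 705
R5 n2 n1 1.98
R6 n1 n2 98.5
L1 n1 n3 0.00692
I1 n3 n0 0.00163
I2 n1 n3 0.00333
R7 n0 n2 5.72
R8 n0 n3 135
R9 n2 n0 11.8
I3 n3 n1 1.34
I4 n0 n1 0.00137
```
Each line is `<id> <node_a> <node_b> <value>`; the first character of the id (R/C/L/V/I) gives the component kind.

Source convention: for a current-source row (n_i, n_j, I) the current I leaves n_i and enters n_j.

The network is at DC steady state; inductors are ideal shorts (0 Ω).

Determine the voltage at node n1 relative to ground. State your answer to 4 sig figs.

MNA unknowns: 3 node voltages V₁..V_3 plus 1 source current (L1)
R1: Y=0.05102 on G[2,0]
R2: Y=0.04032 on G[1,0]
R3: Y=0.0008475 on G[2,1]
R4: Y=0.001418 on G[2,1]
R5: Y=0.5051 on G[2,1]
R6: Y=0.01015 on G[1,2]
L1: row V1−V3=0, i_L1 at 1,3
I1: z[3]−=0.00163, z[0]+=0.00163
I2: z[1]−=0.00333, z[3]+=0.00333
R7: Y=0.1748 on G[0,2]
R8: Y=0.007407 on G[0,3]
R9: Y=0.08475 on G[2,0]
I3: z[3]−=1.34, z[1]+=1.34
I4: z[0]−=0.00137, z[1]+=0.00137
solve → V1=-0.001075, V2=-0.0006719, V3=-0.001075
aux → i_L1=1.338

-0.001075 V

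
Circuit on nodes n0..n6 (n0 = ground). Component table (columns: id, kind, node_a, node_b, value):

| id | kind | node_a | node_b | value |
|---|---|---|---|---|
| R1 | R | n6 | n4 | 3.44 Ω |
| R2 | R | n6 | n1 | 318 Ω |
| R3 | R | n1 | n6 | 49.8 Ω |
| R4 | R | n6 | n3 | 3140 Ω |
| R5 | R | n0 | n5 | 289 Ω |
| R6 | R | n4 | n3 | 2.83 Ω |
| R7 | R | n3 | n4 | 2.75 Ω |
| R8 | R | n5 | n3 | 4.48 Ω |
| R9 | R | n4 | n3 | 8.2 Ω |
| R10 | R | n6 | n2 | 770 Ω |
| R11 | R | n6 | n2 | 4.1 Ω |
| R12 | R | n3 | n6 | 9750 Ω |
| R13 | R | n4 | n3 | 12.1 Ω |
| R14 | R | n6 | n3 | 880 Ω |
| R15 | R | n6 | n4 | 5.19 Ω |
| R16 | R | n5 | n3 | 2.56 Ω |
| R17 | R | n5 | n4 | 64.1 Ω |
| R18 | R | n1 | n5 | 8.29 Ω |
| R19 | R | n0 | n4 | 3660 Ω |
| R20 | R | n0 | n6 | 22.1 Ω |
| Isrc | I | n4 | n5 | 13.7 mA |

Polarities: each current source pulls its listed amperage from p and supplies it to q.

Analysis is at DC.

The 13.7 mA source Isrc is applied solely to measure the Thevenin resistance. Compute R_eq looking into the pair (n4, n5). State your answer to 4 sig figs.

Element admittances at DC:
  Y(R1) = 0.2907 S between n6,n4
  Y(R2) = 0.003145 S between n6,n1
  Y(R3) = 0.02008 S between n1,n6
  Y(R4) = 0.0003185 S between n6,n3
  Y(R5) = 0.003460 S between n0,n5
  Y(R6) = 0.3534 S between n4,n3
  Y(R7) = 0.3636 S between n3,n4
  Y(R8) = 0.2232 S between n5,n3
  Y(R9) = 0.1220 S between n4,n3
  Y(R10) = 0.001299 S between n6,n2
  Y(R11) = 0.2439 S between n6,n2
  Y(R12) = 0.0001026 S between n3,n6
  Y(R13) = 0.08264 S between n4,n3
  Y(R14) = 0.001136 S between n6,n3
  Y(R15) = 0.1927 S between n6,n4
  Y(R16) = 0.3906 S between n5,n3
  Y(R17) = 0.01560 S between n5,n4
  Y(R18) = 0.1206 S between n1,n5
  Y(R19) = 0.0002732 S between n0,n4
  Y(R20) = 0.04525 S between n0,n6
  Isrc: injects 0.0137 A into n5 (from n4)
Assemble and solve the 6×6 MNA system:
  V(n1)=0.02474  V(n2)=-0.002266  V(n3)=0.009667  V(n4)=-0.003814  V(n5)=0.02994  V(n6)=-0.002266

R_eq = 2.464 Ω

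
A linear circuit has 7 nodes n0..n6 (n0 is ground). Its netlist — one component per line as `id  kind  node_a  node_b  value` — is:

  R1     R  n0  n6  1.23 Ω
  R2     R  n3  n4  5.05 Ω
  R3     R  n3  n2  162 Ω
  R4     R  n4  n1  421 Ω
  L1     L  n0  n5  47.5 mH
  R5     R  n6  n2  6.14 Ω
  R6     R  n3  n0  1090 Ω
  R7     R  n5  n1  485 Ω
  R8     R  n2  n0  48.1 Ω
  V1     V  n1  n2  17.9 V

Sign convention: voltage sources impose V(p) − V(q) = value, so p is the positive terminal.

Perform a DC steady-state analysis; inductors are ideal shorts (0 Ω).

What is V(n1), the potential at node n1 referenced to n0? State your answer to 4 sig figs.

17.64 V

MNA unknowns: 6 node voltages V₁..V_6 plus 2 source currents (L1, V1)
R1: Y=0.8130 on G[0,6]
R2: Y=0.1980 on G[3,4]
R3: Y=0.006173 on G[3,2]
R4: Y=0.002375 on G[4,1]
L1: row V0−V5=0, i_L1 at 0,5
R5: Y=0.1629 on G[6,2]
R6: Y=0.0009174 on G[3,0]
R7: Y=0.002062 on G[5,1]
R8: Y=0.02079 on G[2,0]
V1: row V1−V2=17.9, i_V1 at 1,2
solve → V1=17.64, V2=-0.2572, V3=4.220, V4=4.379, V5=0.000, V6=-0.04293
aux → i_L1=-0.03638, i_V1=-0.06788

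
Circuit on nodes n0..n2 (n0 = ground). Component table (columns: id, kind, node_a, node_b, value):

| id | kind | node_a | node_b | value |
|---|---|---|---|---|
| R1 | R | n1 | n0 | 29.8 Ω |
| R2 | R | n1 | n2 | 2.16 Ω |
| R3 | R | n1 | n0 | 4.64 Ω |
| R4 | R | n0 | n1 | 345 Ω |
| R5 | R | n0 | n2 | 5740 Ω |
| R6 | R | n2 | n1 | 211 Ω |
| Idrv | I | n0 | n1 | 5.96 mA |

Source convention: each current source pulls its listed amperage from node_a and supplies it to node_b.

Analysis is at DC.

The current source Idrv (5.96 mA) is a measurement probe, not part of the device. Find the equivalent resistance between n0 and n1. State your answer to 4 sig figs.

R_eq = 3.966 Ω

Apply KCL at each of the 2 non-ground nodes and solve the resulting linear system.
Node n1: branches {R1, R2, R3, R4, R6, Idrv} → V_1 = 0.02364
Node n2: branches {R2, R5, R6} → V_2 = 0.02363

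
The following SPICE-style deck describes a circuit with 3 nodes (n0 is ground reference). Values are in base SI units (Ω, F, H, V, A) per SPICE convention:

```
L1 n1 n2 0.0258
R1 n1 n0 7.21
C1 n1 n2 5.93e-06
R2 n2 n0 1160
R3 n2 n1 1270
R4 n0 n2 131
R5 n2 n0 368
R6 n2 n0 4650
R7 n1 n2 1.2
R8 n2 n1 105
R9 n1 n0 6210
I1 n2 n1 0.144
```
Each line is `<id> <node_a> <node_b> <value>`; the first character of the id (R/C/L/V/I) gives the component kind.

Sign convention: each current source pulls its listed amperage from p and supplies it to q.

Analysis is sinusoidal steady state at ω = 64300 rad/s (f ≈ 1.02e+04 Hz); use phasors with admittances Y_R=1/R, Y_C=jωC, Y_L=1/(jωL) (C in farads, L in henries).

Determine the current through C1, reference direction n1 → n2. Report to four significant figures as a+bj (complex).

0.02390+0.05363j A

MNA unknowns: 2 node voltages V₁..V_2
L1: Y=0.000-0.0006028j on G[1,2]
R1: Y=0.1387+0.000j on G[1,0]
C1: Y=0.000+0.3813j on G[1,2]
R2: Y=0.0008621+0.000j on G[2,0]
R3: Y=0.0007874+0.000j on G[2,1]
R4: Y=0.007634+0.000j on G[0,2]
R5: Y=0.002717+0.000j on G[2,0]
R6: Y=0.0002151+0.000j on G[2,0]
R7: Y=0.8333+0.000j on G[1,2]
R8: Y=0.009524+0.000j on G[2,1]
R9: Y=0.0001610+0.000j on G[1,0]
I1: z[2]−=0.144, z[1]+=0.144
solve → V1=0.01069-0.004766j, V2=-0.1299+0.05791j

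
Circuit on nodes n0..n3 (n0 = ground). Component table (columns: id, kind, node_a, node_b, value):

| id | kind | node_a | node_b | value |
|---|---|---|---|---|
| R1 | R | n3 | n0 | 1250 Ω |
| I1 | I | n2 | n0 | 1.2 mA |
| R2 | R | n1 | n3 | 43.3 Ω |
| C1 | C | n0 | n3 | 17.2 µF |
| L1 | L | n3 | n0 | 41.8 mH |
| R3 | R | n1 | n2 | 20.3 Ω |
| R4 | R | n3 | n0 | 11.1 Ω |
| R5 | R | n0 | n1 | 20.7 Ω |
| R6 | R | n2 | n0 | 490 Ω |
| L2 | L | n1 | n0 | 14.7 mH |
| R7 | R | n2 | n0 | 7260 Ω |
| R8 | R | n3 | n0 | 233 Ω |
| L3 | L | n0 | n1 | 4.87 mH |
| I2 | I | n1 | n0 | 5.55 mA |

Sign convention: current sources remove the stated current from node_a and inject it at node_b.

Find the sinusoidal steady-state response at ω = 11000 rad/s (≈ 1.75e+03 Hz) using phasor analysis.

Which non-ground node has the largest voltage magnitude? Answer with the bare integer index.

Element admittances at ω=11000 rad/s:
  Y(R1) = 0.0008000+0.000j S between n3,n0
  I1: injects 0.0012 A into n0 (from n2)
  Y(R2) = 0.02309+0.000j S between n1,n3
  Y(C1) = 0.000+0.1892j S between n0,n3
  Y(L1) = 0.000-0.002175j S between n3,n0
  Y(R3) = 0.04926+0.000j S between n1,n2
  Y(R4) = 0.09009+0.000j S between n3,n0
  Y(R5) = 0.04831+0.000j S between n0,n1
  Y(R6) = 0.002041+0.000j S between n2,n0
  Y(L2) = 0.000-0.006184j S between n1,n0
  Y(R7) = 0.0001377+0.000j S between n2,n0
  Y(R8) = 0.004292+0.000j S between n3,n0
  Y(L3) = 0.000-0.01867j S between n0,n1
  I2: injects 0.00555 A into n0 (from n1)
Assemble and solve the 3×3 MNA system:
  V(n1)=-0.08436-0.02666j  V(n2)=-0.1041-0.02553j  V(n3)=-0.007057+0.005954j

2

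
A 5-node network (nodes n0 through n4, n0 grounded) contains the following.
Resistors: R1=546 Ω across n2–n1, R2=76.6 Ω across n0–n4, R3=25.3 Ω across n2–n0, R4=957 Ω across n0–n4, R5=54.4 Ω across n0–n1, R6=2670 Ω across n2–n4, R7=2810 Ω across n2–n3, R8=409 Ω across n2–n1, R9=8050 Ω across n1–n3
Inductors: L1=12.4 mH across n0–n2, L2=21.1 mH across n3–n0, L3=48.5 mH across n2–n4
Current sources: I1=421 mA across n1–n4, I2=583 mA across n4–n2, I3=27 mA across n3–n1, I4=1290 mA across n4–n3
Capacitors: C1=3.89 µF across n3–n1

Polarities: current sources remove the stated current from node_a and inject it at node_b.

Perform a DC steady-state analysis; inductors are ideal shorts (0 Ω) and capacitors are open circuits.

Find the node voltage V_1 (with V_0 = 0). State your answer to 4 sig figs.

-17.29 V

Element admittances at DC:
  Y(R1) = 0.001832 S between n2,n1
  L1: short n0↔n2 (DC inductor)
  Y(R2) = 0.01305 S between n0,n4
  Y(R3) = 0.03953 S between n2,n0
  I1: injects 0.421 A into n4 (from n1)
  L2: short n3↔n0 (DC inductor)
  I2: injects 0.583 A into n2 (from n4)
  I3: injects 0.027 A into n1 (from n3)
  Y(R4) = 0.001045 S between n0,n4
  Y(R5) = 0.01838 S between n0,n1
  Y(R6) = 0.0003745 S between n2,n4
  Y(R7) = 0.0003559 S between n2,n3
  L3: short n2↔n4 (DC inductor)
  Y(R8) = 0.002445 S between n2,n1
  Y(R9) = 0.0001242 S between n1,n3
  Y(C1) = 0.000 S between n3,n1
  I4: injects 1.29 A into n3 (from n4)
Assemble and solve the 7×7 MNA system:
  V(n1)=-17.29  V(n2)=0.000  V(n3)=0.000  V(n4)=0.000
  i(L1)=0.9430  i(L2)=1.261  i(L3)=1.452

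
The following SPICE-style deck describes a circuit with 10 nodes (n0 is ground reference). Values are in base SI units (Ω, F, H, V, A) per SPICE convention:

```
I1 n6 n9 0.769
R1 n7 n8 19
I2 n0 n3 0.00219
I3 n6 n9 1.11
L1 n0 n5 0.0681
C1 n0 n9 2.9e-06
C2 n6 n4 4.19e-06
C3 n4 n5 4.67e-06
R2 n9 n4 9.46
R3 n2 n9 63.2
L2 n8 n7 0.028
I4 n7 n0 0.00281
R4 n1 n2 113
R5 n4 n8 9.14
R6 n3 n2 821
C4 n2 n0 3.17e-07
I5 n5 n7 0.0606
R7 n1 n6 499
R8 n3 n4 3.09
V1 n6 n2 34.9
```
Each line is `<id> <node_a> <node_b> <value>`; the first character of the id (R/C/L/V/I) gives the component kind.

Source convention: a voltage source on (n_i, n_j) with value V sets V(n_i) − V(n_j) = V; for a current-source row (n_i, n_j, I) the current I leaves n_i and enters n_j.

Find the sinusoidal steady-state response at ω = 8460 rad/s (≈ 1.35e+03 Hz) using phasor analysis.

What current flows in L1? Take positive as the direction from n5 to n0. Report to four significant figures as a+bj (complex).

-0.006408+0.008151j A

Element admittances at ω=8460 rad/s:
  I1: injects 0.769 A into n9 (from n6)
  Y(R1) = 0.05263+0.000j S between n7,n8
  I2: injects 0.00219 A into n3 (from n0)
  I3: injects 1.11 A into n9 (from n6)
  Y(L1) = 0.000-0.001736j S between n0,n5
  Y(C1) = 0.000+0.02453j S between n0,n9
  Y(C2) = 0.000+0.03545j S between n6,n4
  Y(C3) = 0.000+0.03951j S between n4,n5
  Y(R2) = 0.1057+0.000j S between n9,n4
  Y(R3) = 0.01582+0.000j S between n2,n9
  Y(L2) = 0.000-0.004222j S between n8,n7
  I4: injects 0.00281 A into n0 (from n7)
  Y(R4) = 0.008850+0.000j S between n1,n2
  Y(R5) = 0.1094+0.000j S between n4,n8
  Y(R6) = 0.001218+0.000j S between n3,n2
  Y(C4) = 0.000+0.002682j S between n2,n0
  I5: injects 0.0606 A into n7 (from n5)
  Y(R7) = 0.002004+0.000j S between n1,n6
  Y(R8) = 0.3236+0.000j S between n3,n4
  V1: constraint V(n6)−V(n2) = 34.9
Assemble and solve the 10×10 MNA system:
  V(n1)=-41.01+21.50j  V(n2)=-47.46+21.50j  V(n3)=-4.644-4.964j  V(n4)=-4.489-5.063j  V(n5)=-4.696-3.692j  V(n6)=-12.56+21.50j  V(n7)=-2.870-4.976j  V(n8)=-3.961-5.063j  V(n9)=4.855-2.586j
  i(V1)=-0.9946+0.2860j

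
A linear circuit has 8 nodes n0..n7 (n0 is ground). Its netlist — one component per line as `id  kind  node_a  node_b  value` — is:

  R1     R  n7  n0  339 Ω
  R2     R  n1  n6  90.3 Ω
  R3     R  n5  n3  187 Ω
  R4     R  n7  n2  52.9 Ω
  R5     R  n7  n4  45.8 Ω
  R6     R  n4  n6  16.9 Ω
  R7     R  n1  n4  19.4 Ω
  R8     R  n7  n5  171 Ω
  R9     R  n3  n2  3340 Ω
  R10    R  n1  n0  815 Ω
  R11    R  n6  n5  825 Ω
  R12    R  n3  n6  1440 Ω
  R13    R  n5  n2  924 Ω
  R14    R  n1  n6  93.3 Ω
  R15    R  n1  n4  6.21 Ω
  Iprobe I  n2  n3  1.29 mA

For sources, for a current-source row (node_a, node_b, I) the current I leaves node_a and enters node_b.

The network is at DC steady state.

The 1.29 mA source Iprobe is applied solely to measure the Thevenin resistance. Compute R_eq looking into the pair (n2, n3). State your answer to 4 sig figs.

MNA unknowns: 7 node voltages V₁..V_7
R1: Y=0.002950 on G[7,0]
R2: Y=0.01107 on G[1,6]
R3: Y=0.005348 on G[5,3]
R4: Y=0.01890 on G[7,2]
R5: Y=0.02183 on G[7,4]
R6: Y=0.05917 on G[4,6]
R7: Y=0.05155 on G[1,4]
R8: Y=0.005848 on G[7,5]
R9: Y=0.0002994 on G[3,2]
R10: Y=0.001227 on G[1,0]
R11: Y=0.001212 on G[6,5]
R12: Y=0.0006944 on G[3,6]
R13: Y=0.001082 on G[5,2]
R14: Y=0.01072 on G[1,6]
R15: Y=0.1610 on G[1,4]
Iprobe: z[2]−=0.00129, z[3]+=0.00129
solve → V1=0.01007, V2=-0.05710, V3=0.2972, V4=0.009753, V5=0.1127, V6=0.01375, V7=-0.004189

R_eq = 274.7 Ω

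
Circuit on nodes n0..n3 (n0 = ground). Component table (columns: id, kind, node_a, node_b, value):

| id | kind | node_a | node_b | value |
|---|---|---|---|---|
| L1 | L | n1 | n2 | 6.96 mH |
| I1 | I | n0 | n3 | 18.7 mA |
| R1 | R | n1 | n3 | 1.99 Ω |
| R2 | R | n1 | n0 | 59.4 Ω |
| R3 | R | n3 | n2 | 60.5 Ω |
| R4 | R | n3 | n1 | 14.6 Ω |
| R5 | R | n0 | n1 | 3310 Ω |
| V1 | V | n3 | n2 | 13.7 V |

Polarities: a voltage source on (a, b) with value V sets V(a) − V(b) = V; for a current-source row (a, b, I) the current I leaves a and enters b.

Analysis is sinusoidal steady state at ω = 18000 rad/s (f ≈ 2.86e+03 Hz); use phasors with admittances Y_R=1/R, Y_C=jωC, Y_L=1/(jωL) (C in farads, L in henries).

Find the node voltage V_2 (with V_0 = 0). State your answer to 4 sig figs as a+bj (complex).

Element admittances at ω=18000 rad/s:
  Y(L1) = 0.000-0.007982j S between n1,n2
  I1: injects 0.0187 A into n3 (from n0)
  Y(R1) = 0.5025+0.000j S between n1,n3
  Y(R2) = 0.01684+0.000j S between n1,n0
  Y(R3) = 0.01653+0.000j S between n3,n2
  Y(R4) = 0.06849+0.000j S between n3,n1
  Y(R5) = 0.0003021+0.000j S between n0,n1
  V1: constraint V(n3)−V(n2) = 13.7
Assemble and solve the 4×4 MNA system:
  V(n1)=1.091+0.000j  V(n2)=-12.57-0.1910j  V(n3)=1.127-0.1910j
  i(V1)=-0.2280+0.1091j

-12.57-0.1910j V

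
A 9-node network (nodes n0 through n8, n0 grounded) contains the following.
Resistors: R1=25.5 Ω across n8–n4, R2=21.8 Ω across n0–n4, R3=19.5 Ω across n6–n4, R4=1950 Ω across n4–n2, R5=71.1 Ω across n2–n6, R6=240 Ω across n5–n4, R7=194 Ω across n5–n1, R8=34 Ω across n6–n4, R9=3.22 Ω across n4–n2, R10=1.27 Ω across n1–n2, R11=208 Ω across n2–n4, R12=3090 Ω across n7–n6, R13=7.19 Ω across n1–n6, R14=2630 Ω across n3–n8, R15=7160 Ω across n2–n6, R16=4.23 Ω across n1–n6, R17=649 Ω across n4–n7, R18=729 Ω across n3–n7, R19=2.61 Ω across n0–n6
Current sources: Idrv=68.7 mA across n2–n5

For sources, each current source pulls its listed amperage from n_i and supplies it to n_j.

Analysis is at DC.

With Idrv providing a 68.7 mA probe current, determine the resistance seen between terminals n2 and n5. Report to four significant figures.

R_eq = 108.3 Ω

Element admittances at DC:
  Y(R1) = 0.03922 S between n8,n4
  Y(R2) = 0.04587 S between n0,n4
  Y(R3) = 0.05128 S between n6,n4
  Y(R4) = 0.0005128 S between n4,n2
  Y(R5) = 0.01406 S between n2,n6
  Y(R6) = 0.004167 S between n5,n4
  Y(R7) = 0.005155 S between n5,n1
  Y(R8) = 0.02941 S between n6,n4
  Y(R9) = 0.3106 S between n4,n2
  Y(R10) = 0.7874 S between n1,n2
  Y(R11) = 0.004808 S between n2,n4
  Y(R12) = 0.0003236 S between n7,n6
  Y(R13) = 0.1391 S between n1,n6
  Y(R14) = 0.0003802 S between n3,n8
  Y(R15) = 0.0001397 S between n2,n6
  Y(R16) = 0.2364 S between n1,n6
  Y(R17) = 0.001541 S between n4,n7
  Y(R18) = 0.001372 S between n3,n7
  Y(R19) = 0.3831 S between n0,n6
  Idrv: injects 0.0687 A into n5 (from n2)
Assemble and solve the 8×8 MNA system:
  V(n1)=-0.009794  V(n2)=-0.06140  V(n3)=0.02157  V(n4)=0.02484  V(n5)=7.376  V(n6)=-0.002973  V(n7)=0.02067  V(n8)=0.02480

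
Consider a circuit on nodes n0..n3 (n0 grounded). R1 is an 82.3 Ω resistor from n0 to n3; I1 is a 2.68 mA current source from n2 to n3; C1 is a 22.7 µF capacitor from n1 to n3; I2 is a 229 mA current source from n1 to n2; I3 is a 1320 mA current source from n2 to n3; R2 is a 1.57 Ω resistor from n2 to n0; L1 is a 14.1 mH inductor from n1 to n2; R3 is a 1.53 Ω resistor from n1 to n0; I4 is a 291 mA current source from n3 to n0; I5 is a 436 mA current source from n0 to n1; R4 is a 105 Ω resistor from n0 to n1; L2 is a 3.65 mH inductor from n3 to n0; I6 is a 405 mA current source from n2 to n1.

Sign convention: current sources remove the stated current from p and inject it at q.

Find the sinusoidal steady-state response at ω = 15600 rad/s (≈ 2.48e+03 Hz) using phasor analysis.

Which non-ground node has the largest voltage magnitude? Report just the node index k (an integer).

Apply KCL at each of the 3 non-ground nodes and solve the resulting linear system.
Node n1: branches {C1, I2, L1, R3, I5, R4, I6} → V_1 = 2.502+0.1570j
Node n2: branches {I1, I2, I3, R2, L1, I6} → V_2 = -2.352-0.03464j
Node n3: branches {R1, I1, C1, I3, I4, L2} → V_3 = 2.733-2.802j

3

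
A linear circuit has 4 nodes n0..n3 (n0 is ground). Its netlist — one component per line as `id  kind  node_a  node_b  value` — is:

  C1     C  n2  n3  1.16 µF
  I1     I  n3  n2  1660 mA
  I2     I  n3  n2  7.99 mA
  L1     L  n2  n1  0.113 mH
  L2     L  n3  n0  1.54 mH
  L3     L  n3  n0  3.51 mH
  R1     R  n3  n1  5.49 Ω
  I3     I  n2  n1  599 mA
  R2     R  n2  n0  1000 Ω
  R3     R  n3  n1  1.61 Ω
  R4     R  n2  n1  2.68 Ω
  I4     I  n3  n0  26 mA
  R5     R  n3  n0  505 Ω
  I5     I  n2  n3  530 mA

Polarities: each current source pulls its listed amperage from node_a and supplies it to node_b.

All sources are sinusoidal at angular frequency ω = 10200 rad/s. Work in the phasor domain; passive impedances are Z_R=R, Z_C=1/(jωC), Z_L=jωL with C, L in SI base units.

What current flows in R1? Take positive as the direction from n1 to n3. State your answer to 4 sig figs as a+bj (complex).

0.2590-0.004521j A

Element admittances at ω=10200 rad/s:
  Y(C1) = 0.000+0.01183j S between n2,n3
  I1: injects 1.66 A into n2 (from n3)
  I2: injects 0.00799 A into n2 (from n3)
  Y(L1) = 0.000-0.8676j S between n2,n1
  Y(L2) = 0.000-0.06366j S between n3,n0
  Y(L3) = 0.000-0.02793j S between n3,n0
  Y(R1) = 0.1821+0.000j S between n3,n1
  I3: injects 0.599 A into n1 (from n2)
  Y(R2) = 0.001000+0.000j S between n2,n0
  Y(R3) = 0.6211+0.000j S between n3,n1
  Y(R4) = 0.3731+0.000j S between n2,n1
  I4: injects 0.026 A into n0 (from n3)
  Y(R5) = 0.001980+0.000j S between n3,n0
  I5: injects 0.53 A into n3 (from n2)
Assemble and solve the 3×3 MNA system:
  V(n1)=1.418-0.3268j  V(n2)=1.664+0.1933j  V(n3)=-0.004418-0.3019j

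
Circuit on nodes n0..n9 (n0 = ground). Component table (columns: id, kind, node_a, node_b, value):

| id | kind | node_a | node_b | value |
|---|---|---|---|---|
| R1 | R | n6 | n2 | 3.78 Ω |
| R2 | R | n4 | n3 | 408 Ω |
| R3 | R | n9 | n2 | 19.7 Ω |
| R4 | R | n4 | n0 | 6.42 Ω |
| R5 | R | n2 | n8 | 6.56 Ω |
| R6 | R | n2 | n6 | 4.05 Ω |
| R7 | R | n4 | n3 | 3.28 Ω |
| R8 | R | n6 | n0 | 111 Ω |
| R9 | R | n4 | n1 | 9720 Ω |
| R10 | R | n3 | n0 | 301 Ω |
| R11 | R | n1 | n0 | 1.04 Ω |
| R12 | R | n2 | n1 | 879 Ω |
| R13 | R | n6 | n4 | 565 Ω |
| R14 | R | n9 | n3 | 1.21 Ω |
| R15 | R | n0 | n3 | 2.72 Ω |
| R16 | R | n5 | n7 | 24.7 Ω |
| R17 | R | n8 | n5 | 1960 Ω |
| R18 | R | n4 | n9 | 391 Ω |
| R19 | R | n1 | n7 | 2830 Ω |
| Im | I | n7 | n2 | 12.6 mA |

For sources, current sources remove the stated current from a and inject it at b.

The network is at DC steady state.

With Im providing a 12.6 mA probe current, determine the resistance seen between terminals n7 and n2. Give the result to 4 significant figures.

MNA unknowns: 9 node voltages V₁..V_9
R1: Y=0.2646 on G[6,2]
R2: Y=0.002451 on G[4,3]
R3: Y=0.05076 on G[9,2]
R4: Y=0.1558 on G[4,0]
R5: Y=0.1524 on G[2,8]
R6: Y=0.2469 on G[2,6]
R7: Y=0.3049 on G[4,3]
R8: Y=0.009009 on G[6,0]
R9: Y=0.0001029 on G[4,1]
R10: Y=0.003322 on G[3,0]
R11: Y=0.9615 on G[1,0]
R12: Y=0.001138 on G[2,1]
R13: Y=0.001770 on G[6,4]
R14: Y=0.8264 on G[9,3]
R15: Y=0.3676 on G[0,3]
R16: Y=0.04049 on G[5,7]
R17: Y=0.0005102 on G[8,5]
R18: Y=0.002558 on G[4,9]
R19: Y=0.0003534 on G[1,7]
Im: z[7]−=0.0126, z[2]+=0.0126
solve → V1=-0.005272, V2=0.09423, V3=0.008812, V4=0.006216, V5=-14.49, V6=0.09231, V7=-14.67, V8=0.04558, V9=0.01373

R_eq = 1172. Ω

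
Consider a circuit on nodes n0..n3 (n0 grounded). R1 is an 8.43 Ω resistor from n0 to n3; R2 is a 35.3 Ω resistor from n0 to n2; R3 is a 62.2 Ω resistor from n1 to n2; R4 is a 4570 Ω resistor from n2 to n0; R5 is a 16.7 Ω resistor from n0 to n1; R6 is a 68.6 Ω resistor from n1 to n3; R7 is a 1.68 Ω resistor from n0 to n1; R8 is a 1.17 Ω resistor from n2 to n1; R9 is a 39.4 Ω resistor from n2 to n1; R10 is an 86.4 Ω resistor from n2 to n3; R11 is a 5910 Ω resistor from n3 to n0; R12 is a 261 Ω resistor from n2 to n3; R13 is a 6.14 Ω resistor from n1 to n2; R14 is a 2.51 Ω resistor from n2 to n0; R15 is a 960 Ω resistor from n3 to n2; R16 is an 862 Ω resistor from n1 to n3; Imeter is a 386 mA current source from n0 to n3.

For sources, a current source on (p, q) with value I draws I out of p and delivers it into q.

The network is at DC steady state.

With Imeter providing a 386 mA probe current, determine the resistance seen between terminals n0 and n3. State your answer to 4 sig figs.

MNA unknowns: 3 node voltages V₁..V_3
R1: Y=0.1186 on G[0,3]
R2: Y=0.02833 on G[0,2]
R3: Y=0.01608 on G[1,2]
R4: Y=0.0002188 on G[2,0]
R5: Y=0.05988 on G[0,1]
R6: Y=0.01458 on G[1,3]
R7: Y=0.5952 on G[0,1]
R8: Y=0.8547 on G[2,1]
R9: Y=0.02538 on G[2,1]
R10: Y=0.01157 on G[2,3]
R11: Y=0.0001692 on G[3,0]
R12: Y=0.003831 on G[2,3]
R13: Y=0.1629 on G[1,2]
R14: Y=0.3984 on G[2,0]
R15: Y=0.001042 on G[3,2]
R16: Y=0.001160 on G[1,3]
Imeter: z[0]−=0.386, z[3]+=0.386
solve → V1=0.07150, V2=0.07856, V3=2.573

R_eq = 6.665 Ω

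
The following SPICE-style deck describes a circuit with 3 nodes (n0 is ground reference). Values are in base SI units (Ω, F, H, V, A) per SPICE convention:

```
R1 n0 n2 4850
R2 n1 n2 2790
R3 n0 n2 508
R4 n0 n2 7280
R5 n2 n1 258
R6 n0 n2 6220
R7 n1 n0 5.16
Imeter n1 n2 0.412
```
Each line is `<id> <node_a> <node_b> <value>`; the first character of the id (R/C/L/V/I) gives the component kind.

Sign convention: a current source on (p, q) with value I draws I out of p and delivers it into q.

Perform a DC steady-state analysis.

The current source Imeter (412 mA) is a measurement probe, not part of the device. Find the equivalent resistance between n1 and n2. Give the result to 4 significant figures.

Apply KCL at each of the 2 non-ground nodes and solve the resulting linear system.
Node n1: branches {R2, R5, R7, Imeter} → V_1 = -0.7775
Node n2: branches {R1, R2, R3, R4, R5, R6, Imeter} → V_2 = 60.94

R_eq = 149.8 Ω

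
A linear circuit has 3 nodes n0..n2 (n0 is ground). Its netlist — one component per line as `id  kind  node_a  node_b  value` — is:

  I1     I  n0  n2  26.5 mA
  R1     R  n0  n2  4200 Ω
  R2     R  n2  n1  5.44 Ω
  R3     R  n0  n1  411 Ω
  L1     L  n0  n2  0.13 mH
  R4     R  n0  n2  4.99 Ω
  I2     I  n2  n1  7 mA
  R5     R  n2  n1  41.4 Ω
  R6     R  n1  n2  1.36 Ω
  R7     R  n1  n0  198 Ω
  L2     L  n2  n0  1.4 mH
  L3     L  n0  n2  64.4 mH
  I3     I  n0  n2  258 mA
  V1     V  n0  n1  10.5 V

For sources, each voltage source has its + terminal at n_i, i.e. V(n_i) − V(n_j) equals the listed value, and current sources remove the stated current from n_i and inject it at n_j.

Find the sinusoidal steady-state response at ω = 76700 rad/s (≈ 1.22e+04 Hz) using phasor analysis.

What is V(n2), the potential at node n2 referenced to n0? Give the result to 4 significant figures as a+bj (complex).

MNA unknowns: 2 node voltages V₁..V_2 plus 1 source current (V1)
I1: z[0]−=0.0265, z[2]+=0.0265
R1: Y=0.0002381+0.000j on G[0,2]
R2: Y=0.1838+0.000j on G[2,1]
R3: Y=0.002433+0.000j on G[0,1]
L1: Y=0.000-0.1003j on G[0,2]
R4: Y=0.2004+0.000j on G[0,2]
I2: z[2]−=0.007, z[1]+=0.007
R5: Y=0.02415+0.000j on G[2,1]
R6: Y=0.7353+0.000j on G[1,2]
R7: Y=0.005051+0.000j on G[1,0]
L2: Y=0.000-0.009313j on G[2,0]
L3: Y=0.000-0.0002025j on G[0,2]
I3: z[0]−=0.258, z[2]+=0.258
V1: row V0−V1=10.5, i_V1 at 0,1
solve → V1=-10.50+0.000j, V2=-8.339-0.8005j
aux → i_V1=-2.124+0.7551j

-8.339-0.8005j V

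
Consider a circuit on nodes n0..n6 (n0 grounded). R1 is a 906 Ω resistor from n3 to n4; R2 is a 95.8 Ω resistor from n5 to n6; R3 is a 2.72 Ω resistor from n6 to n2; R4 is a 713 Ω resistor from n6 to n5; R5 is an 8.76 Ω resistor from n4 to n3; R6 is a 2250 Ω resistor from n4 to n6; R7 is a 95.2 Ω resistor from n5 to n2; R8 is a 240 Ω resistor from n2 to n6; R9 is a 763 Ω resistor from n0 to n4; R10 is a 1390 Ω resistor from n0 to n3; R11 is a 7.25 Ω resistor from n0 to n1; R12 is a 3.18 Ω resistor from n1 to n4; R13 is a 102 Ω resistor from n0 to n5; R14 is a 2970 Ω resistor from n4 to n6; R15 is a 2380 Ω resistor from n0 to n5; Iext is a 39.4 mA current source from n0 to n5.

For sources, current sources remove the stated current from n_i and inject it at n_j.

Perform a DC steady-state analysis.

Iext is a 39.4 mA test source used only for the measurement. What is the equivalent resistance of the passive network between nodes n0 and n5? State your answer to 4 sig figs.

R_eq = 91.13 Ω

Element admittances at DC:
  Y(R1) = 0.001104 S between n3,n4
  Y(R2) = 0.01044 S between n5,n6
  Y(R3) = 0.3676 S between n6,n2
  Y(R4) = 0.001403 S between n6,n5
  Y(R5) = 0.1142 S between n4,n3
  Y(R6) = 0.0004444 S between n4,n6
  Y(R7) = 0.01050 S between n5,n2
  Y(R8) = 0.004167 S between n2,n6
  Y(R9) = 0.001311 S between n0,n4
  Y(R10) = 0.0007194 S between n0,n3
  Y(R11) = 0.1379 S between n0,n1
  Y(R12) = 0.3145 S between n1,n4
  Y(R13) = 0.009804 S between n0,n5
  Y(R14) = 0.0003367 S between n4,n6
  Y(R15) = 0.0004202 S between n0,n5
  Iext: injects 0.0394 A into n5 (from n0)
Assemble and solve the 6×6 MNA system:
  V(n1)=0.01909  V(n2)=3.472  V(n3)=0.02729  V(n4)=0.02746  V(n5)=3.591  V(n6)=3.469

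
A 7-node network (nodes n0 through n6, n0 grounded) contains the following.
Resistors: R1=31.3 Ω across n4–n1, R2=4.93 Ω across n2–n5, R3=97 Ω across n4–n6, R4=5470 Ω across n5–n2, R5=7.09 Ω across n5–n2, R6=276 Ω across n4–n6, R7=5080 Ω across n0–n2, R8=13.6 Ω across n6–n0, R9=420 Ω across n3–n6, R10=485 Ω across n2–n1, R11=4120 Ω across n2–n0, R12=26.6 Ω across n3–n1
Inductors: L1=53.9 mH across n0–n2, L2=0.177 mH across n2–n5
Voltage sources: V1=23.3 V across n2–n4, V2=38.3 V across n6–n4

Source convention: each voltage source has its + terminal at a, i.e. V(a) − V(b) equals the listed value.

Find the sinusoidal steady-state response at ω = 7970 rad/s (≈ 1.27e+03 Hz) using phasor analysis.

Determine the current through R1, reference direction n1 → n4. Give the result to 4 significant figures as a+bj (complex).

Apply KCL at each of the 6 non-ground nodes and solve the resulting linear system.
Node n1: branches {R1, R10, R12} → V_1 = -34.51-0.4688j
Node n2: branches {R2, R4, R5, R7, L1, R10, L2, R11, V1} → V_2 = -14.90-0.4688j
Node n3: branches {R9, R12} → V_3 = -32.44-0.4688j
Node n4: branches {R1, R3, R6, V1, V2} → V_4 = -38.20-0.4688j
Node n5: branches {R2, R4, R5, L2} → V_5 = -14.90-0.4688j
Node n6: branches {R3, R6, R8, R9, V2} → V_6 = 0.1039-0.4688j
Source currents: i(V1)=-0.03279-0.03447j, i(V2)=-0.6187+0.03447j

0.1179+0.000j A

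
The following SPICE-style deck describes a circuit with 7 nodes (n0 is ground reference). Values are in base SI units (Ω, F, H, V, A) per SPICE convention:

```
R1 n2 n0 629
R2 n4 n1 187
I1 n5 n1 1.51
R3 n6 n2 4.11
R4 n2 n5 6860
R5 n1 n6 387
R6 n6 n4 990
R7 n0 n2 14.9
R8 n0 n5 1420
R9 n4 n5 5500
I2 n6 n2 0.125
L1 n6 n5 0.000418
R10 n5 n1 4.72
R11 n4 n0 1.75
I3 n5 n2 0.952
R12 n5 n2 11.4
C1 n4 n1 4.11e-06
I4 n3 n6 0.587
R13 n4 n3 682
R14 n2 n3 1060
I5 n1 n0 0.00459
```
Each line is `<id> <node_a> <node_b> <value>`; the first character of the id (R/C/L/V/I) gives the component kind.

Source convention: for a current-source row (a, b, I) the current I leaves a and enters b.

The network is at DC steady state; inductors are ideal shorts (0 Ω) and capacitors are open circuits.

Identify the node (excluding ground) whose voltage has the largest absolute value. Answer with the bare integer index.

Apply KCL at each of the 6 non-ground nodes and solve the resulting linear system.
Node n1: branches {R2, I1, R5, R10, C1, I5} → V_1 = 9.348
Node n2: branches {R1, R3, R4, R7, I2, I3, R12, R14} → V_2 = 4.244
Node n3: branches {I4, R13, R14} → V_3 = -242.3
Node n4: branches {R2, R6, R9, R11, C1, R13} → V_4 = -0.5215
Node n5: branches {I1, R4, R8, R9, L1, R10, I3, R12} → V_5 = 2.575
Node n6: branches {R3, R5, R6, I2, L1, I4} → V_6 = 2.575
Source currents: i(L1)=0.8826

3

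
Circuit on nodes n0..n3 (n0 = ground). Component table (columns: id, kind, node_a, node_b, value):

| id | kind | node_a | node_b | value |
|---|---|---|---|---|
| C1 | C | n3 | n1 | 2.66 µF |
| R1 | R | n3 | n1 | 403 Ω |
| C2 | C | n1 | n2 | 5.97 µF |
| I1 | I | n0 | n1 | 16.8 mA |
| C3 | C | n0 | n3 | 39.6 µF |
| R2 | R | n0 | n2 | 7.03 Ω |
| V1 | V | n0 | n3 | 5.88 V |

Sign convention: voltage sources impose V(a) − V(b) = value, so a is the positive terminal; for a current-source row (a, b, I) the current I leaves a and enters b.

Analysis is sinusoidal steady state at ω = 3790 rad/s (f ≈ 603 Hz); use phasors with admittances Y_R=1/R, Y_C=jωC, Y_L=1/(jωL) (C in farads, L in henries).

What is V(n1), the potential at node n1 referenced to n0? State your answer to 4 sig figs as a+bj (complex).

Apply KCL at each of the 3 non-ground nodes and solve the resulting linear system.
Node n1: branches {C1, R1, C2, I1} → V_1 = -1.770-0.3985j
Node n2: branches {C2, R2} → V_2 = 0.01816-0.2844j
Node n3: branches {C1, R1, C3, V1} → V_3 = -5.880+0.000j
Source currents: i(V1)=-0.01422-0.9229j

-1.770-0.3985j V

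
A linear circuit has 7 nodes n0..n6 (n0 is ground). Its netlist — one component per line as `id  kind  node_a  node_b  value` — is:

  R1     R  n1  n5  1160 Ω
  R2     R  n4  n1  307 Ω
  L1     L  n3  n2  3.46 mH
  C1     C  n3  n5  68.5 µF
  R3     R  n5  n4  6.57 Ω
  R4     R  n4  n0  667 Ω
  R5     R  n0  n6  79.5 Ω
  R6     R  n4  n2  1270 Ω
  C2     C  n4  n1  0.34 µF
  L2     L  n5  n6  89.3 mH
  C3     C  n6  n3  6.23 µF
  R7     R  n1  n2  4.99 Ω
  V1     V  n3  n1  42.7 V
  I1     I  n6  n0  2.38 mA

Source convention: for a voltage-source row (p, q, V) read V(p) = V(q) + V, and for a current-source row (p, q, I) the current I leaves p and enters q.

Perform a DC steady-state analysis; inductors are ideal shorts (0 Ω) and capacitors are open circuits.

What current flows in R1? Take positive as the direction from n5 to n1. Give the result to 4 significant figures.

0.005879 A

Element admittances at DC:
  Y(R1) = 0.0008621 S between n1,n5
  Y(R2) = 0.003257 S between n4,n1
  L1: short n3↔n2 (DC inductor)
  Y(C1) = 0.000 S between n3,n5
  Y(R3) = 0.1522 S between n5,n4
  Y(R4) = 0.001499 S between n4,n0
  Y(R5) = 0.01258 S between n0,n6
  Y(R6) = 0.0007874 S between n4,n2
  Y(C2) = 0.000 S between n4,n1
  L2: short n5↔n6 (DC inductor)
  Y(C3) = 0.000 S between n6,n3
  Y(R7) = 0.2004 S between n1,n2
  V1: constraint V(n3)−V(n1) = 42.7
  I1: injects 0.00238 A into n0 (from n6)
Assemble and solve the 9×9 MNA system:
  V(n1)=-6.993  V(n2)=35.71  V(n3)=35.71  V(n4)=-0.1334  V(n5)=-0.1733  V(n6)=-0.1733
  i(L1)=8.585  i(L2)=0.0002000  i(V1)=-8.585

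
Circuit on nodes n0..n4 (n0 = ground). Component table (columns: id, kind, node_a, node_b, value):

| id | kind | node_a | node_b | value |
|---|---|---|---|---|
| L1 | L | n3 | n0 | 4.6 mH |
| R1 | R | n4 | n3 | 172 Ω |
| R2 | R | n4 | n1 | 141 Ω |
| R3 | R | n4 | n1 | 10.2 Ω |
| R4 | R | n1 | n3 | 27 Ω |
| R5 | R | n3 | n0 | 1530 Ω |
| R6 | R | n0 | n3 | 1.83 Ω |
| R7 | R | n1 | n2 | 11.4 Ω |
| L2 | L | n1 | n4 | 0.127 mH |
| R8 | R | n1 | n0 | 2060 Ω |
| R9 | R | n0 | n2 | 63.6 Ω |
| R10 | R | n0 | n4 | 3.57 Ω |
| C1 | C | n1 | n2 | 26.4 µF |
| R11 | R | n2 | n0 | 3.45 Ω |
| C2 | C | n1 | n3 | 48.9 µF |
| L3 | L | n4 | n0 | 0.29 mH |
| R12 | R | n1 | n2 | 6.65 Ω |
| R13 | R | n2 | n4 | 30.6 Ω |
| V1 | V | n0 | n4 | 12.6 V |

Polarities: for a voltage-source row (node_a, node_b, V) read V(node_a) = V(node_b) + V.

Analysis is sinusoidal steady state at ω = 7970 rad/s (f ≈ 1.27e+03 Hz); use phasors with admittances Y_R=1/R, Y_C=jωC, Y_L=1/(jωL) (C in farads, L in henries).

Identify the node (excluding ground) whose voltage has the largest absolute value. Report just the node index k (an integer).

1

Element admittances at ω=7970 rad/s:
  Y(L1) = 0.000-0.02728j S between n3,n0
  Y(R1) = 0.005814+0.000j S between n4,n3
  Y(R2) = 0.007092+0.000j S between n4,n1
  Y(R3) = 0.09804+0.000j S between n4,n1
  Y(R4) = 0.03704+0.000j S between n1,n3
  Y(R5) = 0.0006536+0.000j S between n3,n0
  Y(R6) = 0.5464+0.000j S between n0,n3
  Y(R7) = 0.08772+0.000j S between n1,n2
  Y(L2) = 0.000-0.9880j S between n1,n4
  Y(R8) = 0.0004854+0.000j S between n1,n0
  Y(R9) = 0.01572+0.000j S between n0,n2
  Y(R10) = 0.2801+0.000j S between n0,n4
  Y(C1) = 0.000+0.2104j S between n1,n2
  Y(R11) = 0.2899+0.000j S between n2,n0
  Y(C2) = 0.000+0.3897j S between n1,n3
  Y(L3) = 0.000-0.4327j S between n4,n0
  Y(R12) = 0.1504+0.000j S between n1,n2
  Y(R13) = 0.03268+0.000j S between n2,n4
  V1: constraint V(n0)−V(n4) = 12.6
Assemble and solve the 5×5 MNA system:
  V(n1)=-13.33+6.880j  V(n2)=-8.356+1.028j  V(n3)=-7.731-3.621j  V(n4)=-12.60+0.000j
  i(V1)=-10.42+3.999j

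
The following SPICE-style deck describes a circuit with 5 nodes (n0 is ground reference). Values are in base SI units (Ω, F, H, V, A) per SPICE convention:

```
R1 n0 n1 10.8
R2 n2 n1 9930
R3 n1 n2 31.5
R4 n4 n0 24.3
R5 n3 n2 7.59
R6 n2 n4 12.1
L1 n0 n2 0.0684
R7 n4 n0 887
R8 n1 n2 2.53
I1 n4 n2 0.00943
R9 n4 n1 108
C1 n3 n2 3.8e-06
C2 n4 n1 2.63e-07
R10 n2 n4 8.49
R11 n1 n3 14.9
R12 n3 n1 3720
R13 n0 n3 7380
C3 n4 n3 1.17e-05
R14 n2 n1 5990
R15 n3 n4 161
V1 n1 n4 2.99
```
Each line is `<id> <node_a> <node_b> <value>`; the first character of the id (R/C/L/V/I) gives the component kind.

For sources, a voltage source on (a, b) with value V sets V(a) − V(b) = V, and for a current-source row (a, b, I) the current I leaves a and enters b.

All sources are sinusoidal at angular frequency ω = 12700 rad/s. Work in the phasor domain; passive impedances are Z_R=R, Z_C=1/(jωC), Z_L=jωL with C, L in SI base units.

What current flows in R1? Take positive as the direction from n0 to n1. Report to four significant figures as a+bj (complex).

Apply KCL at each of the 4 non-ground nodes and solve the resulting linear system.
Node n1: branches {R1, R2, R3, R8, R9, C2, R11, R12, R14, V1} → V_1 = 0.9398+0.0003860j
Node n2: branches {R2, R3, R5, R6, L1, R8, I1, C1, R10, R14} → V_2 = -0.06967-0.2082j
Node n3: branches {R5, C1, R11, R12, R13, C3, R15} → V_3 = -0.6850-0.9761j
Node n4: branches {R4, R6, R7, I1, R9, C2, R10, C3, R15, V1} → V_4 = -2.050+0.0003860j
Source currents: i(V1)=-0.6555-0.1650j

-0.08702-3.574e-05j A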